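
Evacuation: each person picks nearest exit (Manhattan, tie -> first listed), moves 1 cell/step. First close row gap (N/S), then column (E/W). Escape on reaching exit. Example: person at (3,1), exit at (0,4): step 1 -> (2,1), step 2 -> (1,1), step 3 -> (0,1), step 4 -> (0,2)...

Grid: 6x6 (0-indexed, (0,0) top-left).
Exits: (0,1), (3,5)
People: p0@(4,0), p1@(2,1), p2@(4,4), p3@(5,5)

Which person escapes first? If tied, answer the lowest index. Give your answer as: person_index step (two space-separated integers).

Answer: 1 2

Derivation:
Step 1: p0:(4,0)->(3,0) | p1:(2,1)->(1,1) | p2:(4,4)->(3,4) | p3:(5,5)->(4,5)
Step 2: p0:(3,0)->(2,0) | p1:(1,1)->(0,1)->EXIT | p2:(3,4)->(3,5)->EXIT | p3:(4,5)->(3,5)->EXIT
Step 3: p0:(2,0)->(1,0) | p1:escaped | p2:escaped | p3:escaped
Step 4: p0:(1,0)->(0,0) | p1:escaped | p2:escaped | p3:escaped
Step 5: p0:(0,0)->(0,1)->EXIT | p1:escaped | p2:escaped | p3:escaped
Exit steps: [5, 2, 2, 2]
First to escape: p1 at step 2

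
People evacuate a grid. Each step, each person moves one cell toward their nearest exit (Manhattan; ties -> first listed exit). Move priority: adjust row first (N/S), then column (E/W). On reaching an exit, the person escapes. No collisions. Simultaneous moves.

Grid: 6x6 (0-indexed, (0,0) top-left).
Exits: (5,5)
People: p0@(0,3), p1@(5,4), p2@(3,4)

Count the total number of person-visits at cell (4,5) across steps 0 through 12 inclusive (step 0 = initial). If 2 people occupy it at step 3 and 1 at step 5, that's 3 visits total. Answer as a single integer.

Answer: 0

Derivation:
Step 0: p0@(0,3) p1@(5,4) p2@(3,4) -> at (4,5): 0 [-], cum=0
Step 1: p0@(1,3) p1@ESC p2@(4,4) -> at (4,5): 0 [-], cum=0
Step 2: p0@(2,3) p1@ESC p2@(5,4) -> at (4,5): 0 [-], cum=0
Step 3: p0@(3,3) p1@ESC p2@ESC -> at (4,5): 0 [-], cum=0
Step 4: p0@(4,3) p1@ESC p2@ESC -> at (4,5): 0 [-], cum=0
Step 5: p0@(5,3) p1@ESC p2@ESC -> at (4,5): 0 [-], cum=0
Step 6: p0@(5,4) p1@ESC p2@ESC -> at (4,5): 0 [-], cum=0
Step 7: p0@ESC p1@ESC p2@ESC -> at (4,5): 0 [-], cum=0
Total visits = 0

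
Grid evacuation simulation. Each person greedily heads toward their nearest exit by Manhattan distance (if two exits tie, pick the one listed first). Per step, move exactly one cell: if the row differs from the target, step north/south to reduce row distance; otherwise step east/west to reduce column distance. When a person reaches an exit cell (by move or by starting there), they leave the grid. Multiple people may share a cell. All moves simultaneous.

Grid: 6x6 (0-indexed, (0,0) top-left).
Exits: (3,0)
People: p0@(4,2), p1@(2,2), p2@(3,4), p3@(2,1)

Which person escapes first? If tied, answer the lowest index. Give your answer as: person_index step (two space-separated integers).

Step 1: p0:(4,2)->(3,2) | p1:(2,2)->(3,2) | p2:(3,4)->(3,3) | p3:(2,1)->(3,1)
Step 2: p0:(3,2)->(3,1) | p1:(3,2)->(3,1) | p2:(3,3)->(3,2) | p3:(3,1)->(3,0)->EXIT
Step 3: p0:(3,1)->(3,0)->EXIT | p1:(3,1)->(3,0)->EXIT | p2:(3,2)->(3,1) | p3:escaped
Step 4: p0:escaped | p1:escaped | p2:(3,1)->(3,0)->EXIT | p3:escaped
Exit steps: [3, 3, 4, 2]
First to escape: p3 at step 2

Answer: 3 2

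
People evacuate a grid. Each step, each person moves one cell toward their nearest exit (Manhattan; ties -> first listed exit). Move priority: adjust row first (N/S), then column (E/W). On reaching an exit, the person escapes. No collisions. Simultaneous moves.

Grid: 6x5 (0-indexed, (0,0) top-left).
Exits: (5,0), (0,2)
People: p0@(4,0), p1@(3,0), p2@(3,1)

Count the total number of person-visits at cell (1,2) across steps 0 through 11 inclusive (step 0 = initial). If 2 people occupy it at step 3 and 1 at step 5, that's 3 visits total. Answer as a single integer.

Answer: 0

Derivation:
Step 0: p0@(4,0) p1@(3,0) p2@(3,1) -> at (1,2): 0 [-], cum=0
Step 1: p0@ESC p1@(4,0) p2@(4,1) -> at (1,2): 0 [-], cum=0
Step 2: p0@ESC p1@ESC p2@(5,1) -> at (1,2): 0 [-], cum=0
Step 3: p0@ESC p1@ESC p2@ESC -> at (1,2): 0 [-], cum=0
Total visits = 0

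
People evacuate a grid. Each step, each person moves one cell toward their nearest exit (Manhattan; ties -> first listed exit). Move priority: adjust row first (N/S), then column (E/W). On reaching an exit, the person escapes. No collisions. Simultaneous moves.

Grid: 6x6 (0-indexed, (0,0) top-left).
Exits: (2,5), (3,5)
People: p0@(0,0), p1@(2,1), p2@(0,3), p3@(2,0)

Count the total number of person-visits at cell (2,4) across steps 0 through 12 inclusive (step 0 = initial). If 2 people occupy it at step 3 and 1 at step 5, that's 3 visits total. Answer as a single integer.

Step 0: p0@(0,0) p1@(2,1) p2@(0,3) p3@(2,0) -> at (2,4): 0 [-], cum=0
Step 1: p0@(1,0) p1@(2,2) p2@(1,3) p3@(2,1) -> at (2,4): 0 [-], cum=0
Step 2: p0@(2,0) p1@(2,3) p2@(2,3) p3@(2,2) -> at (2,4): 0 [-], cum=0
Step 3: p0@(2,1) p1@(2,4) p2@(2,4) p3@(2,3) -> at (2,4): 2 [p1,p2], cum=2
Step 4: p0@(2,2) p1@ESC p2@ESC p3@(2,4) -> at (2,4): 1 [p3], cum=3
Step 5: p0@(2,3) p1@ESC p2@ESC p3@ESC -> at (2,4): 0 [-], cum=3
Step 6: p0@(2,4) p1@ESC p2@ESC p3@ESC -> at (2,4): 1 [p0], cum=4
Step 7: p0@ESC p1@ESC p2@ESC p3@ESC -> at (2,4): 0 [-], cum=4
Total visits = 4

Answer: 4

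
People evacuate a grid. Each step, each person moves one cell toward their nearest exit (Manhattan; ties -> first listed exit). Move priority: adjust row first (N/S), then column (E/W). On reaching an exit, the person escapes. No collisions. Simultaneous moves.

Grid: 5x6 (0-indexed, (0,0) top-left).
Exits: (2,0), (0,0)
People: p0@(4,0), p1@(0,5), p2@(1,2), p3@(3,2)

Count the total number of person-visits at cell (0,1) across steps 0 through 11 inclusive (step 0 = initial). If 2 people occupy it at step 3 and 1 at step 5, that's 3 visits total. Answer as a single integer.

Answer: 1

Derivation:
Step 0: p0@(4,0) p1@(0,5) p2@(1,2) p3@(3,2) -> at (0,1): 0 [-], cum=0
Step 1: p0@(3,0) p1@(0,4) p2@(2,2) p3@(2,2) -> at (0,1): 0 [-], cum=0
Step 2: p0@ESC p1@(0,3) p2@(2,1) p3@(2,1) -> at (0,1): 0 [-], cum=0
Step 3: p0@ESC p1@(0,2) p2@ESC p3@ESC -> at (0,1): 0 [-], cum=0
Step 4: p0@ESC p1@(0,1) p2@ESC p3@ESC -> at (0,1): 1 [p1], cum=1
Step 5: p0@ESC p1@ESC p2@ESC p3@ESC -> at (0,1): 0 [-], cum=1
Total visits = 1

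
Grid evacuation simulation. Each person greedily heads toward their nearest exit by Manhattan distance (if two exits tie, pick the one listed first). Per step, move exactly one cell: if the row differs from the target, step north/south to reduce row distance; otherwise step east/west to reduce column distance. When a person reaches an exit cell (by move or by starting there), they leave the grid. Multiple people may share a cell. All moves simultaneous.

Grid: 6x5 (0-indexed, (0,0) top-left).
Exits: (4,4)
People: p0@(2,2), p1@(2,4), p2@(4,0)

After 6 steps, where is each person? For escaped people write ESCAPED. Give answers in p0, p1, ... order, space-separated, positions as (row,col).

Step 1: p0:(2,2)->(3,2) | p1:(2,4)->(3,4) | p2:(4,0)->(4,1)
Step 2: p0:(3,2)->(4,2) | p1:(3,4)->(4,4)->EXIT | p2:(4,1)->(4,2)
Step 3: p0:(4,2)->(4,3) | p1:escaped | p2:(4,2)->(4,3)
Step 4: p0:(4,3)->(4,4)->EXIT | p1:escaped | p2:(4,3)->(4,4)->EXIT

ESCAPED ESCAPED ESCAPED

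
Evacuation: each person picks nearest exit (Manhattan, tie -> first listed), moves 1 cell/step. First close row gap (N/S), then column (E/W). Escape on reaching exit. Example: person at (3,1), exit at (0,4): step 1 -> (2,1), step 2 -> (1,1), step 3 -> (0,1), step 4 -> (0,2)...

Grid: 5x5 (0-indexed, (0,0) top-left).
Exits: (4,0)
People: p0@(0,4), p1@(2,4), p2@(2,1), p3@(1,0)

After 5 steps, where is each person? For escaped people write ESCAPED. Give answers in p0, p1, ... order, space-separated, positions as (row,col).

Step 1: p0:(0,4)->(1,4) | p1:(2,4)->(3,4) | p2:(2,1)->(3,1) | p3:(1,0)->(2,0)
Step 2: p0:(1,4)->(2,4) | p1:(3,4)->(4,4) | p2:(3,1)->(4,1) | p3:(2,0)->(3,0)
Step 3: p0:(2,4)->(3,4) | p1:(4,4)->(4,3) | p2:(4,1)->(4,0)->EXIT | p3:(3,0)->(4,0)->EXIT
Step 4: p0:(3,4)->(4,4) | p1:(4,3)->(4,2) | p2:escaped | p3:escaped
Step 5: p0:(4,4)->(4,3) | p1:(4,2)->(4,1) | p2:escaped | p3:escaped

(4,3) (4,1) ESCAPED ESCAPED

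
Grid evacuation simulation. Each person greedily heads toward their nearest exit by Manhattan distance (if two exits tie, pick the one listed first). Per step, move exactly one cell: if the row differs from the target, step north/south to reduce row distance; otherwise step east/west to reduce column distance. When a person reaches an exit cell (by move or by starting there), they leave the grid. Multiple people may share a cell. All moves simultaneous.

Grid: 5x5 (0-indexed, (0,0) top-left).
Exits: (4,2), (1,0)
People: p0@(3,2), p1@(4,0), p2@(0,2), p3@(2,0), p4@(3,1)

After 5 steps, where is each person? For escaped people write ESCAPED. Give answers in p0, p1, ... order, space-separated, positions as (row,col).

Step 1: p0:(3,2)->(4,2)->EXIT | p1:(4,0)->(4,1) | p2:(0,2)->(1,2) | p3:(2,0)->(1,0)->EXIT | p4:(3,1)->(4,1)
Step 2: p0:escaped | p1:(4,1)->(4,2)->EXIT | p2:(1,2)->(1,1) | p3:escaped | p4:(4,1)->(4,2)->EXIT
Step 3: p0:escaped | p1:escaped | p2:(1,1)->(1,0)->EXIT | p3:escaped | p4:escaped

ESCAPED ESCAPED ESCAPED ESCAPED ESCAPED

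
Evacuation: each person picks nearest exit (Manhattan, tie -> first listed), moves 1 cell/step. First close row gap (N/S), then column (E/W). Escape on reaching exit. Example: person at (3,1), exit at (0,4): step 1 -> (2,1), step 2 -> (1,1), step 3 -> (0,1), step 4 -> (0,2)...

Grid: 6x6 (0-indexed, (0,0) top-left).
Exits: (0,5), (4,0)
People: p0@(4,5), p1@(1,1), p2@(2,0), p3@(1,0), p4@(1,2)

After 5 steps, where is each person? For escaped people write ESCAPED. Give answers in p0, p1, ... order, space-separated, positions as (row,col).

Step 1: p0:(4,5)->(3,5) | p1:(1,1)->(2,1) | p2:(2,0)->(3,0) | p3:(1,0)->(2,0) | p4:(1,2)->(0,2)
Step 2: p0:(3,5)->(2,5) | p1:(2,1)->(3,1) | p2:(3,0)->(4,0)->EXIT | p3:(2,0)->(3,0) | p4:(0,2)->(0,3)
Step 3: p0:(2,5)->(1,5) | p1:(3,1)->(4,1) | p2:escaped | p3:(3,0)->(4,0)->EXIT | p4:(0,3)->(0,4)
Step 4: p0:(1,5)->(0,5)->EXIT | p1:(4,1)->(4,0)->EXIT | p2:escaped | p3:escaped | p4:(0,4)->(0,5)->EXIT

ESCAPED ESCAPED ESCAPED ESCAPED ESCAPED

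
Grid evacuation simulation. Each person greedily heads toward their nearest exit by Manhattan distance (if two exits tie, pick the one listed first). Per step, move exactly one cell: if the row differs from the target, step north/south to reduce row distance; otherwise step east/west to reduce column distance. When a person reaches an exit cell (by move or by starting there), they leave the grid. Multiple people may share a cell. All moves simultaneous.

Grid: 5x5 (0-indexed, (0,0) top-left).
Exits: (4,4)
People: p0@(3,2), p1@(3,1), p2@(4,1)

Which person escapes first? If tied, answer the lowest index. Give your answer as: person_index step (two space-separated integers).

Step 1: p0:(3,2)->(4,2) | p1:(3,1)->(4,1) | p2:(4,1)->(4,2)
Step 2: p0:(4,2)->(4,3) | p1:(4,1)->(4,2) | p2:(4,2)->(4,3)
Step 3: p0:(4,3)->(4,4)->EXIT | p1:(4,2)->(4,3) | p2:(4,3)->(4,4)->EXIT
Step 4: p0:escaped | p1:(4,3)->(4,4)->EXIT | p2:escaped
Exit steps: [3, 4, 3]
First to escape: p0 at step 3

Answer: 0 3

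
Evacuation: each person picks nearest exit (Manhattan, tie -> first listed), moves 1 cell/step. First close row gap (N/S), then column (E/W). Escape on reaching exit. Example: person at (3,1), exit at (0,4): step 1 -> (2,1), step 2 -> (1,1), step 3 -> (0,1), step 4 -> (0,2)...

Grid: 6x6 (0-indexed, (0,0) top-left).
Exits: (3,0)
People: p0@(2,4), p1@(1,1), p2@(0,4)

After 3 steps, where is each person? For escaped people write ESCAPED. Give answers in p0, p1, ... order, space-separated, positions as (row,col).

Step 1: p0:(2,4)->(3,4) | p1:(1,1)->(2,1) | p2:(0,4)->(1,4)
Step 2: p0:(3,4)->(3,3) | p1:(2,1)->(3,1) | p2:(1,4)->(2,4)
Step 3: p0:(3,3)->(3,2) | p1:(3,1)->(3,0)->EXIT | p2:(2,4)->(3,4)

(3,2) ESCAPED (3,4)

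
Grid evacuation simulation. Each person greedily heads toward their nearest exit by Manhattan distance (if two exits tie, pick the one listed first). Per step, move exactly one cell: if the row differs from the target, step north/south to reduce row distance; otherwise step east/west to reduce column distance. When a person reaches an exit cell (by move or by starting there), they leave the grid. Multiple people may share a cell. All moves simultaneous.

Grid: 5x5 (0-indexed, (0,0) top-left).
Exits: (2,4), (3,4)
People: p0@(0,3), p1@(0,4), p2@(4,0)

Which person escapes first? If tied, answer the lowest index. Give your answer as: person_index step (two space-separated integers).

Step 1: p0:(0,3)->(1,3) | p1:(0,4)->(1,4) | p2:(4,0)->(3,0)
Step 2: p0:(1,3)->(2,3) | p1:(1,4)->(2,4)->EXIT | p2:(3,0)->(3,1)
Step 3: p0:(2,3)->(2,4)->EXIT | p1:escaped | p2:(3,1)->(3,2)
Step 4: p0:escaped | p1:escaped | p2:(3,2)->(3,3)
Step 5: p0:escaped | p1:escaped | p2:(3,3)->(3,4)->EXIT
Exit steps: [3, 2, 5]
First to escape: p1 at step 2

Answer: 1 2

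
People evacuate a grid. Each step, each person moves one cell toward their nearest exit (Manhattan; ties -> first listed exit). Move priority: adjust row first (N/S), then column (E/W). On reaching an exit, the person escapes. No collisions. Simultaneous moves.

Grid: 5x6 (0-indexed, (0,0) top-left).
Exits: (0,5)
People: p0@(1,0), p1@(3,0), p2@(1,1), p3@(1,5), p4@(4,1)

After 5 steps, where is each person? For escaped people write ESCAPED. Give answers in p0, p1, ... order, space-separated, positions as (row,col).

Step 1: p0:(1,0)->(0,0) | p1:(3,0)->(2,0) | p2:(1,1)->(0,1) | p3:(1,5)->(0,5)->EXIT | p4:(4,1)->(3,1)
Step 2: p0:(0,0)->(0,1) | p1:(2,0)->(1,0) | p2:(0,1)->(0,2) | p3:escaped | p4:(3,1)->(2,1)
Step 3: p0:(0,1)->(0,2) | p1:(1,0)->(0,0) | p2:(0,2)->(0,3) | p3:escaped | p4:(2,1)->(1,1)
Step 4: p0:(0,2)->(0,3) | p1:(0,0)->(0,1) | p2:(0,3)->(0,4) | p3:escaped | p4:(1,1)->(0,1)
Step 5: p0:(0,3)->(0,4) | p1:(0,1)->(0,2) | p2:(0,4)->(0,5)->EXIT | p3:escaped | p4:(0,1)->(0,2)

(0,4) (0,2) ESCAPED ESCAPED (0,2)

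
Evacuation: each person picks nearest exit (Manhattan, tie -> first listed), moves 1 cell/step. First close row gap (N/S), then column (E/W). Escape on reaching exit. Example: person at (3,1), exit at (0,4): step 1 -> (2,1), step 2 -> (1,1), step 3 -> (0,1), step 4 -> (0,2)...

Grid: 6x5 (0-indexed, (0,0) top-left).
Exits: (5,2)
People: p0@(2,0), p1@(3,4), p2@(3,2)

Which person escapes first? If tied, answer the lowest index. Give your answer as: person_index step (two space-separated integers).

Step 1: p0:(2,0)->(3,0) | p1:(3,4)->(4,4) | p2:(3,2)->(4,2)
Step 2: p0:(3,0)->(4,0) | p1:(4,4)->(5,4) | p2:(4,2)->(5,2)->EXIT
Step 3: p0:(4,0)->(5,0) | p1:(5,4)->(5,3) | p2:escaped
Step 4: p0:(5,0)->(5,1) | p1:(5,3)->(5,2)->EXIT | p2:escaped
Step 5: p0:(5,1)->(5,2)->EXIT | p1:escaped | p2:escaped
Exit steps: [5, 4, 2]
First to escape: p2 at step 2

Answer: 2 2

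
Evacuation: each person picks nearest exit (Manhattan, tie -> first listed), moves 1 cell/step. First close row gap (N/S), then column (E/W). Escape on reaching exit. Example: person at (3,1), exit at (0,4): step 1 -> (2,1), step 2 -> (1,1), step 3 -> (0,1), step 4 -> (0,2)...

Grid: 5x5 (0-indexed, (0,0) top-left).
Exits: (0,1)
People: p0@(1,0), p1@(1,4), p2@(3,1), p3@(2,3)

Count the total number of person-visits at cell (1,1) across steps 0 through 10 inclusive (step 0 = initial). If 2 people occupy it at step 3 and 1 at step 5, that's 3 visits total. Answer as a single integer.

Answer: 1

Derivation:
Step 0: p0@(1,0) p1@(1,4) p2@(3,1) p3@(2,3) -> at (1,1): 0 [-], cum=0
Step 1: p0@(0,0) p1@(0,4) p2@(2,1) p3@(1,3) -> at (1,1): 0 [-], cum=0
Step 2: p0@ESC p1@(0,3) p2@(1,1) p3@(0,3) -> at (1,1): 1 [p2], cum=1
Step 3: p0@ESC p1@(0,2) p2@ESC p3@(0,2) -> at (1,1): 0 [-], cum=1
Step 4: p0@ESC p1@ESC p2@ESC p3@ESC -> at (1,1): 0 [-], cum=1
Total visits = 1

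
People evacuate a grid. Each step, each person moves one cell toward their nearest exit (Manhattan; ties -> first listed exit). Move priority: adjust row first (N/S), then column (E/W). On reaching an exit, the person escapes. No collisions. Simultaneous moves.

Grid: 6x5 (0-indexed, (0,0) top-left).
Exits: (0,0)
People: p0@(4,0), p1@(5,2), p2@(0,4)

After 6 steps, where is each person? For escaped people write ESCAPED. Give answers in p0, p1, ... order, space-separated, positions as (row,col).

Step 1: p0:(4,0)->(3,0) | p1:(5,2)->(4,2) | p2:(0,4)->(0,3)
Step 2: p0:(3,0)->(2,0) | p1:(4,2)->(3,2) | p2:(0,3)->(0,2)
Step 3: p0:(2,0)->(1,0) | p1:(3,2)->(2,2) | p2:(0,2)->(0,1)
Step 4: p0:(1,0)->(0,0)->EXIT | p1:(2,2)->(1,2) | p2:(0,1)->(0,0)->EXIT
Step 5: p0:escaped | p1:(1,2)->(0,2) | p2:escaped
Step 6: p0:escaped | p1:(0,2)->(0,1) | p2:escaped

ESCAPED (0,1) ESCAPED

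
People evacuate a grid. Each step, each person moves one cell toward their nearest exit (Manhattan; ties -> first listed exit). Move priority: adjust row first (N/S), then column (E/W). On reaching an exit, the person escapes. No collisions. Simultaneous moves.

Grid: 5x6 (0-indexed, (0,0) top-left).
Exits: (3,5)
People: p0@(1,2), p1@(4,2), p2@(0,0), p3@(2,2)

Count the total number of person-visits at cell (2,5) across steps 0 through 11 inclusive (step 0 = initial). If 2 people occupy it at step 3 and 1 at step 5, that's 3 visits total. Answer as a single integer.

Step 0: p0@(1,2) p1@(4,2) p2@(0,0) p3@(2,2) -> at (2,5): 0 [-], cum=0
Step 1: p0@(2,2) p1@(3,2) p2@(1,0) p3@(3,2) -> at (2,5): 0 [-], cum=0
Step 2: p0@(3,2) p1@(3,3) p2@(2,0) p3@(3,3) -> at (2,5): 0 [-], cum=0
Step 3: p0@(3,3) p1@(3,4) p2@(3,0) p3@(3,4) -> at (2,5): 0 [-], cum=0
Step 4: p0@(3,4) p1@ESC p2@(3,1) p3@ESC -> at (2,5): 0 [-], cum=0
Step 5: p0@ESC p1@ESC p2@(3,2) p3@ESC -> at (2,5): 0 [-], cum=0
Step 6: p0@ESC p1@ESC p2@(3,3) p3@ESC -> at (2,5): 0 [-], cum=0
Step 7: p0@ESC p1@ESC p2@(3,4) p3@ESC -> at (2,5): 0 [-], cum=0
Step 8: p0@ESC p1@ESC p2@ESC p3@ESC -> at (2,5): 0 [-], cum=0
Total visits = 0

Answer: 0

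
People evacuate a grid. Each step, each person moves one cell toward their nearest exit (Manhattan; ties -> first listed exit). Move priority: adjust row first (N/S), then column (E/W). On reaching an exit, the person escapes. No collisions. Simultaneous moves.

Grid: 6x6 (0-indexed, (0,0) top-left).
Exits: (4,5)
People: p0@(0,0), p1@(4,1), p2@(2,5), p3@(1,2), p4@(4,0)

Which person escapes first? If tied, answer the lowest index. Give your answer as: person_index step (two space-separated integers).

Answer: 2 2

Derivation:
Step 1: p0:(0,0)->(1,0) | p1:(4,1)->(4,2) | p2:(2,5)->(3,5) | p3:(1,2)->(2,2) | p4:(4,0)->(4,1)
Step 2: p0:(1,0)->(2,0) | p1:(4,2)->(4,3) | p2:(3,5)->(4,5)->EXIT | p3:(2,2)->(3,2) | p4:(4,1)->(4,2)
Step 3: p0:(2,0)->(3,0) | p1:(4,3)->(4,4) | p2:escaped | p3:(3,2)->(4,2) | p4:(4,2)->(4,3)
Step 4: p0:(3,0)->(4,0) | p1:(4,4)->(4,5)->EXIT | p2:escaped | p3:(4,2)->(4,3) | p4:(4,3)->(4,4)
Step 5: p0:(4,0)->(4,1) | p1:escaped | p2:escaped | p3:(4,3)->(4,4) | p4:(4,4)->(4,5)->EXIT
Step 6: p0:(4,1)->(4,2) | p1:escaped | p2:escaped | p3:(4,4)->(4,5)->EXIT | p4:escaped
Step 7: p0:(4,2)->(4,3) | p1:escaped | p2:escaped | p3:escaped | p4:escaped
Step 8: p0:(4,3)->(4,4) | p1:escaped | p2:escaped | p3:escaped | p4:escaped
Step 9: p0:(4,4)->(4,5)->EXIT | p1:escaped | p2:escaped | p3:escaped | p4:escaped
Exit steps: [9, 4, 2, 6, 5]
First to escape: p2 at step 2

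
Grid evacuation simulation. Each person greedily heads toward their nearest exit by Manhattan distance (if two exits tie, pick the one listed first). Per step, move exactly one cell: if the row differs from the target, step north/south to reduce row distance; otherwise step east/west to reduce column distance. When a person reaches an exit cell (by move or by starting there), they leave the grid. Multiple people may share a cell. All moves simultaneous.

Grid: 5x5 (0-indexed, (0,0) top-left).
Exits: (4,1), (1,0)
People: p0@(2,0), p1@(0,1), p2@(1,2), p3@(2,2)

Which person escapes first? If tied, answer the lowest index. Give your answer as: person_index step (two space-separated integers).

Step 1: p0:(2,0)->(1,0)->EXIT | p1:(0,1)->(1,1) | p2:(1,2)->(1,1) | p3:(2,2)->(3,2)
Step 2: p0:escaped | p1:(1,1)->(1,0)->EXIT | p2:(1,1)->(1,0)->EXIT | p3:(3,2)->(4,2)
Step 3: p0:escaped | p1:escaped | p2:escaped | p3:(4,2)->(4,1)->EXIT
Exit steps: [1, 2, 2, 3]
First to escape: p0 at step 1

Answer: 0 1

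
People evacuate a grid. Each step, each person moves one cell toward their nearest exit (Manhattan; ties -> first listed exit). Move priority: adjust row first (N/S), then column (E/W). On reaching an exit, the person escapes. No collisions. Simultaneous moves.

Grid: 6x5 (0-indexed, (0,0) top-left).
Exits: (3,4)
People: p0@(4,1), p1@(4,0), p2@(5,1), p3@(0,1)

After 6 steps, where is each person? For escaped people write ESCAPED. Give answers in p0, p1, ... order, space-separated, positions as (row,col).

Step 1: p0:(4,1)->(3,1) | p1:(4,0)->(3,0) | p2:(5,1)->(4,1) | p3:(0,1)->(1,1)
Step 2: p0:(3,1)->(3,2) | p1:(3,0)->(3,1) | p2:(4,1)->(3,1) | p3:(1,1)->(2,1)
Step 3: p0:(3,2)->(3,3) | p1:(3,1)->(3,2) | p2:(3,1)->(3,2) | p3:(2,1)->(3,1)
Step 4: p0:(3,3)->(3,4)->EXIT | p1:(3,2)->(3,3) | p2:(3,2)->(3,3) | p3:(3,1)->(3,2)
Step 5: p0:escaped | p1:(3,3)->(3,4)->EXIT | p2:(3,3)->(3,4)->EXIT | p3:(3,2)->(3,3)
Step 6: p0:escaped | p1:escaped | p2:escaped | p3:(3,3)->(3,4)->EXIT

ESCAPED ESCAPED ESCAPED ESCAPED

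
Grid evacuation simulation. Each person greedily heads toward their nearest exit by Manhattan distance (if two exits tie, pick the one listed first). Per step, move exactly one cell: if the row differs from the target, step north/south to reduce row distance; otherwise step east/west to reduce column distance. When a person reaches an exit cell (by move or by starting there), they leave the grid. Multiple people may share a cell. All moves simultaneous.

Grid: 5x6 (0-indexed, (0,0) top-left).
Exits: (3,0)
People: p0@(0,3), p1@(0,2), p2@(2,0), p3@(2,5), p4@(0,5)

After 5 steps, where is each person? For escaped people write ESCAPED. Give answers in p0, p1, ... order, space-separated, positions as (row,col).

Step 1: p0:(0,3)->(1,3) | p1:(0,2)->(1,2) | p2:(2,0)->(3,0)->EXIT | p3:(2,5)->(3,5) | p4:(0,5)->(1,5)
Step 2: p0:(1,3)->(2,3) | p1:(1,2)->(2,2) | p2:escaped | p3:(3,5)->(3,4) | p4:(1,5)->(2,5)
Step 3: p0:(2,3)->(3,3) | p1:(2,2)->(3,2) | p2:escaped | p3:(3,4)->(3,3) | p4:(2,5)->(3,5)
Step 4: p0:(3,3)->(3,2) | p1:(3,2)->(3,1) | p2:escaped | p3:(3,3)->(3,2) | p4:(3,5)->(3,4)
Step 5: p0:(3,2)->(3,1) | p1:(3,1)->(3,0)->EXIT | p2:escaped | p3:(3,2)->(3,1) | p4:(3,4)->(3,3)

(3,1) ESCAPED ESCAPED (3,1) (3,3)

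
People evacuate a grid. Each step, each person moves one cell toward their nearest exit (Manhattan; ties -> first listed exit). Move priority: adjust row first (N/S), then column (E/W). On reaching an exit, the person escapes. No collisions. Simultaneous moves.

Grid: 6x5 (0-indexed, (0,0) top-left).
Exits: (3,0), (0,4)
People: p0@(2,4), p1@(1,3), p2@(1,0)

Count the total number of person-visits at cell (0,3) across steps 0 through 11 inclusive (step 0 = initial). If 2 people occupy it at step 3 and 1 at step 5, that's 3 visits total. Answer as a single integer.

Answer: 1

Derivation:
Step 0: p0@(2,4) p1@(1,3) p2@(1,0) -> at (0,3): 0 [-], cum=0
Step 1: p0@(1,4) p1@(0,3) p2@(2,0) -> at (0,3): 1 [p1], cum=1
Step 2: p0@ESC p1@ESC p2@ESC -> at (0,3): 0 [-], cum=1
Total visits = 1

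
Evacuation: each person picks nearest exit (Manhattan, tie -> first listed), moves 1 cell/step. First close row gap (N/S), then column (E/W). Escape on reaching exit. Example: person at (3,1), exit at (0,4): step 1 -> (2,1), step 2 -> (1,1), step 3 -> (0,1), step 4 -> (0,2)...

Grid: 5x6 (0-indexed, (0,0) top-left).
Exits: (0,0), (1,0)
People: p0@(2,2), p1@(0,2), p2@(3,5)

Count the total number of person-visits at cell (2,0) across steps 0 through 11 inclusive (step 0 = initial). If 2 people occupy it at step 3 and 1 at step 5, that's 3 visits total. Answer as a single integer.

Step 0: p0@(2,2) p1@(0,2) p2@(3,5) -> at (2,0): 0 [-], cum=0
Step 1: p0@(1,2) p1@(0,1) p2@(2,5) -> at (2,0): 0 [-], cum=0
Step 2: p0@(1,1) p1@ESC p2@(1,5) -> at (2,0): 0 [-], cum=0
Step 3: p0@ESC p1@ESC p2@(1,4) -> at (2,0): 0 [-], cum=0
Step 4: p0@ESC p1@ESC p2@(1,3) -> at (2,0): 0 [-], cum=0
Step 5: p0@ESC p1@ESC p2@(1,2) -> at (2,0): 0 [-], cum=0
Step 6: p0@ESC p1@ESC p2@(1,1) -> at (2,0): 0 [-], cum=0
Step 7: p0@ESC p1@ESC p2@ESC -> at (2,0): 0 [-], cum=0
Total visits = 0

Answer: 0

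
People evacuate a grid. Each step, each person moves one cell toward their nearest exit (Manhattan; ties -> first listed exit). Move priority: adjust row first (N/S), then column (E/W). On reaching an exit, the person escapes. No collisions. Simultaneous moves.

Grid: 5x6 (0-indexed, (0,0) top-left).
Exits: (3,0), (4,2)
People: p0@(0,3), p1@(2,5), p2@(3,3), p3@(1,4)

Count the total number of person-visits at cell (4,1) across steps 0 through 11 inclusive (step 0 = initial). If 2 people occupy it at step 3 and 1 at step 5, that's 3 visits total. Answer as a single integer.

Step 0: p0@(0,3) p1@(2,5) p2@(3,3) p3@(1,4) -> at (4,1): 0 [-], cum=0
Step 1: p0@(1,3) p1@(3,5) p2@(4,3) p3@(2,4) -> at (4,1): 0 [-], cum=0
Step 2: p0@(2,3) p1@(4,5) p2@ESC p3@(3,4) -> at (4,1): 0 [-], cum=0
Step 3: p0@(3,3) p1@(4,4) p2@ESC p3@(4,4) -> at (4,1): 0 [-], cum=0
Step 4: p0@(4,3) p1@(4,3) p2@ESC p3@(4,3) -> at (4,1): 0 [-], cum=0
Step 5: p0@ESC p1@ESC p2@ESC p3@ESC -> at (4,1): 0 [-], cum=0
Total visits = 0

Answer: 0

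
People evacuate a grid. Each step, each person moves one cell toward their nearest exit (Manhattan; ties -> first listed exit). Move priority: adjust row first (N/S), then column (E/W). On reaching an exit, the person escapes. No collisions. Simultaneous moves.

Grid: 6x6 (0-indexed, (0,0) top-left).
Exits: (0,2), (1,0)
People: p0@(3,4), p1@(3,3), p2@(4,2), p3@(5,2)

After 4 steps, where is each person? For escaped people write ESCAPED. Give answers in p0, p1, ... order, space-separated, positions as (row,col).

Step 1: p0:(3,4)->(2,4) | p1:(3,3)->(2,3) | p2:(4,2)->(3,2) | p3:(5,2)->(4,2)
Step 2: p0:(2,4)->(1,4) | p1:(2,3)->(1,3) | p2:(3,2)->(2,2) | p3:(4,2)->(3,2)
Step 3: p0:(1,4)->(0,4) | p1:(1,3)->(0,3) | p2:(2,2)->(1,2) | p3:(3,2)->(2,2)
Step 4: p0:(0,4)->(0,3) | p1:(0,3)->(0,2)->EXIT | p2:(1,2)->(0,2)->EXIT | p3:(2,2)->(1,2)

(0,3) ESCAPED ESCAPED (1,2)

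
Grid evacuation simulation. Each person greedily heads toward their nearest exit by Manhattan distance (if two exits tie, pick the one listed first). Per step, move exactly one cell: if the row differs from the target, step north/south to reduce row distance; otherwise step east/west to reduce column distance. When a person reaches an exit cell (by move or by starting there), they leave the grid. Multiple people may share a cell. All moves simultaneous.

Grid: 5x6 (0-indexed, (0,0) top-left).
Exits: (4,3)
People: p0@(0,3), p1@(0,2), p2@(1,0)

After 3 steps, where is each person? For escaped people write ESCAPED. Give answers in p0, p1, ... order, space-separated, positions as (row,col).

Step 1: p0:(0,3)->(1,3) | p1:(0,2)->(1,2) | p2:(1,0)->(2,0)
Step 2: p0:(1,3)->(2,3) | p1:(1,2)->(2,2) | p2:(2,0)->(3,0)
Step 3: p0:(2,3)->(3,3) | p1:(2,2)->(3,2) | p2:(3,0)->(4,0)

(3,3) (3,2) (4,0)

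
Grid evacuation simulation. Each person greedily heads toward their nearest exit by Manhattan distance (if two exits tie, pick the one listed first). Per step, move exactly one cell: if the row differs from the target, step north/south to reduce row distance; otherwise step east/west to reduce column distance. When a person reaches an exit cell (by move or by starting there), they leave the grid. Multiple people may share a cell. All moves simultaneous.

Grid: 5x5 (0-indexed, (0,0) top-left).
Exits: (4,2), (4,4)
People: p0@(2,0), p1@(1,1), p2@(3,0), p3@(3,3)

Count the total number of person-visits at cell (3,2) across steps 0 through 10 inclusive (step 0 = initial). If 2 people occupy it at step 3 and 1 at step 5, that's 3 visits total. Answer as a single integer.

Answer: 0

Derivation:
Step 0: p0@(2,0) p1@(1,1) p2@(3,0) p3@(3,3) -> at (3,2): 0 [-], cum=0
Step 1: p0@(3,0) p1@(2,1) p2@(4,0) p3@(4,3) -> at (3,2): 0 [-], cum=0
Step 2: p0@(4,0) p1@(3,1) p2@(4,1) p3@ESC -> at (3,2): 0 [-], cum=0
Step 3: p0@(4,1) p1@(4,1) p2@ESC p3@ESC -> at (3,2): 0 [-], cum=0
Step 4: p0@ESC p1@ESC p2@ESC p3@ESC -> at (3,2): 0 [-], cum=0
Total visits = 0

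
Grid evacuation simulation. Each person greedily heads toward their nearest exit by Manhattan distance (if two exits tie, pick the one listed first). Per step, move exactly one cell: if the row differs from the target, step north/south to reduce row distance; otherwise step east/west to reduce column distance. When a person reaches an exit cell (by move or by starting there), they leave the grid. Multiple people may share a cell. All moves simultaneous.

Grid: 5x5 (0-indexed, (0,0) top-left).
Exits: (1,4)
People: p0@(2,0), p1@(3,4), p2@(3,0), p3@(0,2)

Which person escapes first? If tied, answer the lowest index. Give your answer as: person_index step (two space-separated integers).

Step 1: p0:(2,0)->(1,0) | p1:(3,4)->(2,4) | p2:(3,0)->(2,0) | p3:(0,2)->(1,2)
Step 2: p0:(1,0)->(1,1) | p1:(2,4)->(1,4)->EXIT | p2:(2,0)->(1,0) | p3:(1,2)->(1,3)
Step 3: p0:(1,1)->(1,2) | p1:escaped | p2:(1,0)->(1,1) | p3:(1,3)->(1,4)->EXIT
Step 4: p0:(1,2)->(1,3) | p1:escaped | p2:(1,1)->(1,2) | p3:escaped
Step 5: p0:(1,3)->(1,4)->EXIT | p1:escaped | p2:(1,2)->(1,3) | p3:escaped
Step 6: p0:escaped | p1:escaped | p2:(1,3)->(1,4)->EXIT | p3:escaped
Exit steps: [5, 2, 6, 3]
First to escape: p1 at step 2

Answer: 1 2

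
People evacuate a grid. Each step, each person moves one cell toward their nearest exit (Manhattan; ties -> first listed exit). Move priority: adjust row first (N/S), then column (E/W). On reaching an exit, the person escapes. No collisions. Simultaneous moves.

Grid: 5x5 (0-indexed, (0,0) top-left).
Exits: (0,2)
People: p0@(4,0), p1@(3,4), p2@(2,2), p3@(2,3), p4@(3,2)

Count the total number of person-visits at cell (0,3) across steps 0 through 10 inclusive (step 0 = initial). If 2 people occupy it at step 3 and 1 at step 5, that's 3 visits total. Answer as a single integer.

Step 0: p0@(4,0) p1@(3,4) p2@(2,2) p3@(2,3) p4@(3,2) -> at (0,3): 0 [-], cum=0
Step 1: p0@(3,0) p1@(2,4) p2@(1,2) p3@(1,3) p4@(2,2) -> at (0,3): 0 [-], cum=0
Step 2: p0@(2,0) p1@(1,4) p2@ESC p3@(0,3) p4@(1,2) -> at (0,3): 1 [p3], cum=1
Step 3: p0@(1,0) p1@(0,4) p2@ESC p3@ESC p4@ESC -> at (0,3): 0 [-], cum=1
Step 4: p0@(0,0) p1@(0,3) p2@ESC p3@ESC p4@ESC -> at (0,3): 1 [p1], cum=2
Step 5: p0@(0,1) p1@ESC p2@ESC p3@ESC p4@ESC -> at (0,3): 0 [-], cum=2
Step 6: p0@ESC p1@ESC p2@ESC p3@ESC p4@ESC -> at (0,3): 0 [-], cum=2
Total visits = 2

Answer: 2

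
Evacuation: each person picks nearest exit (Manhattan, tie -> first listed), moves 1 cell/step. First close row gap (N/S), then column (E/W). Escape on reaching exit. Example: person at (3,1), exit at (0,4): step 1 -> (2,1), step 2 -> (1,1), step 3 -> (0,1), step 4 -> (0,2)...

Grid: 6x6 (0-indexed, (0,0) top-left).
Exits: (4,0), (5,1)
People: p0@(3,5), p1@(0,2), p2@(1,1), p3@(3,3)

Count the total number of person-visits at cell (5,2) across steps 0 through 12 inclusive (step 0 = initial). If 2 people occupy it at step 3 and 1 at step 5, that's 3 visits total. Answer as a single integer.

Step 0: p0@(3,5) p1@(0,2) p2@(1,1) p3@(3,3) -> at (5,2): 0 [-], cum=0
Step 1: p0@(4,5) p1@(1,2) p2@(2,1) p3@(4,3) -> at (5,2): 0 [-], cum=0
Step 2: p0@(4,4) p1@(2,2) p2@(3,1) p3@(4,2) -> at (5,2): 0 [-], cum=0
Step 3: p0@(4,3) p1@(3,2) p2@(4,1) p3@(4,1) -> at (5,2): 0 [-], cum=0
Step 4: p0@(4,2) p1@(4,2) p2@ESC p3@ESC -> at (5,2): 0 [-], cum=0
Step 5: p0@(4,1) p1@(4,1) p2@ESC p3@ESC -> at (5,2): 0 [-], cum=0
Step 6: p0@ESC p1@ESC p2@ESC p3@ESC -> at (5,2): 0 [-], cum=0
Total visits = 0

Answer: 0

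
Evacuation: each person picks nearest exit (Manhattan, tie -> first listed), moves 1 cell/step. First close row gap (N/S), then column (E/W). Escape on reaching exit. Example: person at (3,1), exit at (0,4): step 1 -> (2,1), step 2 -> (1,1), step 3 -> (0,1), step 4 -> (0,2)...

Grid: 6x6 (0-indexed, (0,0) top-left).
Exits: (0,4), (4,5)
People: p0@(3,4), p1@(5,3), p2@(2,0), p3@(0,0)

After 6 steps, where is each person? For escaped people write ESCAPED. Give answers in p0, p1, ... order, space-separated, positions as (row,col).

Step 1: p0:(3,4)->(4,4) | p1:(5,3)->(4,3) | p2:(2,0)->(1,0) | p3:(0,0)->(0,1)
Step 2: p0:(4,4)->(4,5)->EXIT | p1:(4,3)->(4,4) | p2:(1,0)->(0,0) | p3:(0,1)->(0,2)
Step 3: p0:escaped | p1:(4,4)->(4,5)->EXIT | p2:(0,0)->(0,1) | p3:(0,2)->(0,3)
Step 4: p0:escaped | p1:escaped | p2:(0,1)->(0,2) | p3:(0,3)->(0,4)->EXIT
Step 5: p0:escaped | p1:escaped | p2:(0,2)->(0,3) | p3:escaped
Step 6: p0:escaped | p1:escaped | p2:(0,3)->(0,4)->EXIT | p3:escaped

ESCAPED ESCAPED ESCAPED ESCAPED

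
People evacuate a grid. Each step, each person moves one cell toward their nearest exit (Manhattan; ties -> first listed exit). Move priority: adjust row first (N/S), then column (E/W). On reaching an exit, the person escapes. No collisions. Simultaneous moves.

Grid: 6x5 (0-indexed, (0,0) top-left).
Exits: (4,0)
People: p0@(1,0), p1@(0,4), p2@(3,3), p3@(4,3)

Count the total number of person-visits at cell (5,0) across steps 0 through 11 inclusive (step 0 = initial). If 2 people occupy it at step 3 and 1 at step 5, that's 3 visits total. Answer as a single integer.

Step 0: p0@(1,0) p1@(0,4) p2@(3,3) p3@(4,3) -> at (5,0): 0 [-], cum=0
Step 1: p0@(2,0) p1@(1,4) p2@(4,3) p3@(4,2) -> at (5,0): 0 [-], cum=0
Step 2: p0@(3,0) p1@(2,4) p2@(4,2) p3@(4,1) -> at (5,0): 0 [-], cum=0
Step 3: p0@ESC p1@(3,4) p2@(4,1) p3@ESC -> at (5,0): 0 [-], cum=0
Step 4: p0@ESC p1@(4,4) p2@ESC p3@ESC -> at (5,0): 0 [-], cum=0
Step 5: p0@ESC p1@(4,3) p2@ESC p3@ESC -> at (5,0): 0 [-], cum=0
Step 6: p0@ESC p1@(4,2) p2@ESC p3@ESC -> at (5,0): 0 [-], cum=0
Step 7: p0@ESC p1@(4,1) p2@ESC p3@ESC -> at (5,0): 0 [-], cum=0
Step 8: p0@ESC p1@ESC p2@ESC p3@ESC -> at (5,0): 0 [-], cum=0
Total visits = 0

Answer: 0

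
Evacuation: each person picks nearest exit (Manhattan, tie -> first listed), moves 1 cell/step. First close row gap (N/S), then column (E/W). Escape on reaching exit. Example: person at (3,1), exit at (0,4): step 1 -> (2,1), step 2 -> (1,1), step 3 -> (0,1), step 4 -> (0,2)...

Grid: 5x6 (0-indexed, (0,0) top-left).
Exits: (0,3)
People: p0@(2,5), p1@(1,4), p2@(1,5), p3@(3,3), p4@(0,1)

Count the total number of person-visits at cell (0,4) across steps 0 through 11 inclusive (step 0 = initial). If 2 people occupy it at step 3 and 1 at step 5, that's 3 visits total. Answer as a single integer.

Answer: 3

Derivation:
Step 0: p0@(2,5) p1@(1,4) p2@(1,5) p3@(3,3) p4@(0,1) -> at (0,4): 0 [-], cum=0
Step 1: p0@(1,5) p1@(0,4) p2@(0,5) p3@(2,3) p4@(0,2) -> at (0,4): 1 [p1], cum=1
Step 2: p0@(0,5) p1@ESC p2@(0,4) p3@(1,3) p4@ESC -> at (0,4): 1 [p2], cum=2
Step 3: p0@(0,4) p1@ESC p2@ESC p3@ESC p4@ESC -> at (0,4): 1 [p0], cum=3
Step 4: p0@ESC p1@ESC p2@ESC p3@ESC p4@ESC -> at (0,4): 0 [-], cum=3
Total visits = 3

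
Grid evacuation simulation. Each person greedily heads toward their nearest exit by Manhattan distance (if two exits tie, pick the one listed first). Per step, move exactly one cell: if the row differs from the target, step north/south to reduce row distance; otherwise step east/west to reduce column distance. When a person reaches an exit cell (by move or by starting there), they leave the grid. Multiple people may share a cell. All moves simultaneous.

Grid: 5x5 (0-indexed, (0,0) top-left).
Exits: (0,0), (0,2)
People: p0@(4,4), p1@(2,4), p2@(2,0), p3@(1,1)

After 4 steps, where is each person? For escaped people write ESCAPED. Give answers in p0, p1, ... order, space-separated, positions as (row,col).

Step 1: p0:(4,4)->(3,4) | p1:(2,4)->(1,4) | p2:(2,0)->(1,0) | p3:(1,1)->(0,1)
Step 2: p0:(3,4)->(2,4) | p1:(1,4)->(0,4) | p2:(1,0)->(0,0)->EXIT | p3:(0,1)->(0,0)->EXIT
Step 3: p0:(2,4)->(1,4) | p1:(0,4)->(0,3) | p2:escaped | p3:escaped
Step 4: p0:(1,4)->(0,4) | p1:(0,3)->(0,2)->EXIT | p2:escaped | p3:escaped

(0,4) ESCAPED ESCAPED ESCAPED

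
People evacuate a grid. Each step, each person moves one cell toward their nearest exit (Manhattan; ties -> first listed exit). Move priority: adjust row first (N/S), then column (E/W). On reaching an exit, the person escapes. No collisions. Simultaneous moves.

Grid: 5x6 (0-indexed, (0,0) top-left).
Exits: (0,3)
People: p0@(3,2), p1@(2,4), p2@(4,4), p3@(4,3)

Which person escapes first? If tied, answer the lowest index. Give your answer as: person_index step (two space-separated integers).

Answer: 1 3

Derivation:
Step 1: p0:(3,2)->(2,2) | p1:(2,4)->(1,4) | p2:(4,4)->(3,4) | p3:(4,3)->(3,3)
Step 2: p0:(2,2)->(1,2) | p1:(1,4)->(0,4) | p2:(3,4)->(2,4) | p3:(3,3)->(2,3)
Step 3: p0:(1,2)->(0,2) | p1:(0,4)->(0,3)->EXIT | p2:(2,4)->(1,4) | p3:(2,3)->(1,3)
Step 4: p0:(0,2)->(0,3)->EXIT | p1:escaped | p2:(1,4)->(0,4) | p3:(1,3)->(0,3)->EXIT
Step 5: p0:escaped | p1:escaped | p2:(0,4)->(0,3)->EXIT | p3:escaped
Exit steps: [4, 3, 5, 4]
First to escape: p1 at step 3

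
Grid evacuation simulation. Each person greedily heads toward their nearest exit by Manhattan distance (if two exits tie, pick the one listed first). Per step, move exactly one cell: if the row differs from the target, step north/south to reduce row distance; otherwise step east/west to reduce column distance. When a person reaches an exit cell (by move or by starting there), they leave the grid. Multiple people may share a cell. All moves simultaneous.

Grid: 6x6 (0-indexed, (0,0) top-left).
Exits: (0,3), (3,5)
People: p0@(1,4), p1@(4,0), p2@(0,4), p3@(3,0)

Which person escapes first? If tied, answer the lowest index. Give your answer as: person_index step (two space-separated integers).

Answer: 2 1

Derivation:
Step 1: p0:(1,4)->(0,4) | p1:(4,0)->(3,0) | p2:(0,4)->(0,3)->EXIT | p3:(3,0)->(3,1)
Step 2: p0:(0,4)->(0,3)->EXIT | p1:(3,0)->(3,1) | p2:escaped | p3:(3,1)->(3,2)
Step 3: p0:escaped | p1:(3,1)->(3,2) | p2:escaped | p3:(3,2)->(3,3)
Step 4: p0:escaped | p1:(3,2)->(3,3) | p2:escaped | p3:(3,3)->(3,4)
Step 5: p0:escaped | p1:(3,3)->(3,4) | p2:escaped | p3:(3,4)->(3,5)->EXIT
Step 6: p0:escaped | p1:(3,4)->(3,5)->EXIT | p2:escaped | p3:escaped
Exit steps: [2, 6, 1, 5]
First to escape: p2 at step 1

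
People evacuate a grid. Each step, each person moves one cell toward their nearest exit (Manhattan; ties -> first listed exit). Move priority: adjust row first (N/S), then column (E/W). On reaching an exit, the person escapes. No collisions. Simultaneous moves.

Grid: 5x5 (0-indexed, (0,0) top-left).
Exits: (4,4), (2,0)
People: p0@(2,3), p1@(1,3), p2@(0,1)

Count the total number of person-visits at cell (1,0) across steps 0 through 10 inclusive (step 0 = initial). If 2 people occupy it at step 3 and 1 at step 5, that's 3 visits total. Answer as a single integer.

Step 0: p0@(2,3) p1@(1,3) p2@(0,1) -> at (1,0): 0 [-], cum=0
Step 1: p0@(3,3) p1@(2,3) p2@(1,1) -> at (1,0): 0 [-], cum=0
Step 2: p0@(4,3) p1@(3,3) p2@(2,1) -> at (1,0): 0 [-], cum=0
Step 3: p0@ESC p1@(4,3) p2@ESC -> at (1,0): 0 [-], cum=0
Step 4: p0@ESC p1@ESC p2@ESC -> at (1,0): 0 [-], cum=0
Total visits = 0

Answer: 0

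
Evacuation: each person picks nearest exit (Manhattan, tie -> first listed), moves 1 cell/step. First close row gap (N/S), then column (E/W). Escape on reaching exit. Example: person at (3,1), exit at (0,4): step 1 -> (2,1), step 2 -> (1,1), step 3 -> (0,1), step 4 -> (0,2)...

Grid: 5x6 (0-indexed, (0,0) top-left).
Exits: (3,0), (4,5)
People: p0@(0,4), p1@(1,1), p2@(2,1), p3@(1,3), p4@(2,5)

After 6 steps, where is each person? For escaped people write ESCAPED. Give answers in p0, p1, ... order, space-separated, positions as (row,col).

Step 1: p0:(0,4)->(1,4) | p1:(1,1)->(2,1) | p2:(2,1)->(3,1) | p3:(1,3)->(2,3) | p4:(2,5)->(3,5)
Step 2: p0:(1,4)->(2,4) | p1:(2,1)->(3,1) | p2:(3,1)->(3,0)->EXIT | p3:(2,3)->(3,3) | p4:(3,5)->(4,5)->EXIT
Step 3: p0:(2,4)->(3,4) | p1:(3,1)->(3,0)->EXIT | p2:escaped | p3:(3,3)->(3,2) | p4:escaped
Step 4: p0:(3,4)->(4,4) | p1:escaped | p2:escaped | p3:(3,2)->(3,1) | p4:escaped
Step 5: p0:(4,4)->(4,5)->EXIT | p1:escaped | p2:escaped | p3:(3,1)->(3,0)->EXIT | p4:escaped

ESCAPED ESCAPED ESCAPED ESCAPED ESCAPED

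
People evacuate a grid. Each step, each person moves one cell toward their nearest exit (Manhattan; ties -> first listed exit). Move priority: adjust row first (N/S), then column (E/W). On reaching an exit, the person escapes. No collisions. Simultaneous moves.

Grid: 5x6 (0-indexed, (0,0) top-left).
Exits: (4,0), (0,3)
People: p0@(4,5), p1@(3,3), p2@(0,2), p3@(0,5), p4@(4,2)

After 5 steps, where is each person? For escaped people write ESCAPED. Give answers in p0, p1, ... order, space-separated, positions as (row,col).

Step 1: p0:(4,5)->(4,4) | p1:(3,3)->(2,3) | p2:(0,2)->(0,3)->EXIT | p3:(0,5)->(0,4) | p4:(4,2)->(4,1)
Step 2: p0:(4,4)->(4,3) | p1:(2,3)->(1,3) | p2:escaped | p3:(0,4)->(0,3)->EXIT | p4:(4,1)->(4,0)->EXIT
Step 3: p0:(4,3)->(4,2) | p1:(1,3)->(0,3)->EXIT | p2:escaped | p3:escaped | p4:escaped
Step 4: p0:(4,2)->(4,1) | p1:escaped | p2:escaped | p3:escaped | p4:escaped
Step 5: p0:(4,1)->(4,0)->EXIT | p1:escaped | p2:escaped | p3:escaped | p4:escaped

ESCAPED ESCAPED ESCAPED ESCAPED ESCAPED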